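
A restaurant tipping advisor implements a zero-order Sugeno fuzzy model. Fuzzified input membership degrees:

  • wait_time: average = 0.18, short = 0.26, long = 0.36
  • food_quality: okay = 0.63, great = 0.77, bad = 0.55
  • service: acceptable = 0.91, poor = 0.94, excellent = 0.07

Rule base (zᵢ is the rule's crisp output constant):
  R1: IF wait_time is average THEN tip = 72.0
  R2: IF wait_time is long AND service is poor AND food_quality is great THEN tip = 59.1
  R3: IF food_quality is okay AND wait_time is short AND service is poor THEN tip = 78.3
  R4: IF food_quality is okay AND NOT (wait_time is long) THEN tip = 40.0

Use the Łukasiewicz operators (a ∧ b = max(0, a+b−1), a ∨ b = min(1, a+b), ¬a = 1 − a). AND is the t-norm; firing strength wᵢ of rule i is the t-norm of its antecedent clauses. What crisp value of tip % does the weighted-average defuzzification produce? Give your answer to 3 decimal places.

53.648

R1 (z=72.0): average=0.18 → w = 0.18
R2 (z=59.1): long=0.36, poor=0.94, great=0.77; AND[max(0, a+b−1)] → w = 0.07
R3 (z=78.3): okay=0.63, short=0.26, poor=0.94; AND[max(0, a+b−1)] → w = 0.00
R4 (z=40.0): okay=0.63, ¬long=1−0.36=0.64; AND[max(0, a+b−1)] → w = 0.27
Weighted average = (0.18·72.0 + 0.07·59.1 + 0.00·78.3 + 0.27·40.0) / (0.18 + 0.07 + 0.00 + 0.27)
  = 27.8970 / 0.5200 = 53.648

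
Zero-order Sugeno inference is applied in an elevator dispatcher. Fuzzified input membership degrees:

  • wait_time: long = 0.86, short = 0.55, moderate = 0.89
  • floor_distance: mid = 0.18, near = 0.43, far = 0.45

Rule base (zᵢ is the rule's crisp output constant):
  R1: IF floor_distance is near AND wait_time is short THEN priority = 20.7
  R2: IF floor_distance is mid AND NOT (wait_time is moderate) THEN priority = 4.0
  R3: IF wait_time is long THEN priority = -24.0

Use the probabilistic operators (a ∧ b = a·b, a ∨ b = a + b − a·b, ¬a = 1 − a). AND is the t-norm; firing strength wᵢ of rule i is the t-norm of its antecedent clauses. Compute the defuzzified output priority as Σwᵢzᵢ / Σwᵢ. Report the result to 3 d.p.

R1 (z=20.7): near=0.43, short=0.55; AND[a·b] → w = 0.2365
R2 (z=4.0): mid=0.18, ¬moderate=1−0.89=0.11; AND[a·b] → w = 0.0198
R3 (z=-24.0): long=0.86 → w = 0.8600
Weighted average = (0.2365·20.7 + 0.0198·4.0 + 0.8600·-24.0) / (0.2365 + 0.0198 + 0.8600)
  = -15.6653 / 1.1163 = -14.033

-14.033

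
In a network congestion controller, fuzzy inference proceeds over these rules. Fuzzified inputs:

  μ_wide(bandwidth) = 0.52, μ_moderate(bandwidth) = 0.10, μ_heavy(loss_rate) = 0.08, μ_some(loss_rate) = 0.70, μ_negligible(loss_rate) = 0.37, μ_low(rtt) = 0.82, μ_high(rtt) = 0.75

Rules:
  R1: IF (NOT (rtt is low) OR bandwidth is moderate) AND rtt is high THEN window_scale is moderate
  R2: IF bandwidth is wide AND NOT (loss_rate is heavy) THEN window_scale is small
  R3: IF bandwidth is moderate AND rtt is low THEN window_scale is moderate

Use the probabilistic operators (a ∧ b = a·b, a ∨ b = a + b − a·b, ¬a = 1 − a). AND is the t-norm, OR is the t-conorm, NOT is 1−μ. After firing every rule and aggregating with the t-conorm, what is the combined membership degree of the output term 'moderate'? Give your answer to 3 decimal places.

R1: (¬low=1−0.82=0.18 OR moderate=0.10) = 0.2620; AND[a·b] with high=0.75 → w = 0.1965
R2: wide=0.52, ¬heavy=1−0.08=0.92; AND[a·b] → w = 0.4784
R3: moderate=0.10, low=0.82; AND[a·b] → w = 0.0820
Rules with consequent 'moderate': {R1, R3} → strengths 0.1965, 0.0820
Aggregate via t-conorm [a + b − a·b]: 0.2624

0.262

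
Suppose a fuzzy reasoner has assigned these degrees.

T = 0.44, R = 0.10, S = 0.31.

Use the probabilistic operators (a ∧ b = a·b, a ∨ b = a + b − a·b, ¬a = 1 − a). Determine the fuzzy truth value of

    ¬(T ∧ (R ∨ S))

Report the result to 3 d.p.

R ∨ S = a + b − a·b on (0.1000, 0.3100) = 0.3790
T ∧ (R ∨ S) = a·b on (0.4400, 0.3790) = 0.1668
¬(T ∧ (R ∨ S)) = 1 − 0.1668 = 0.8332

0.833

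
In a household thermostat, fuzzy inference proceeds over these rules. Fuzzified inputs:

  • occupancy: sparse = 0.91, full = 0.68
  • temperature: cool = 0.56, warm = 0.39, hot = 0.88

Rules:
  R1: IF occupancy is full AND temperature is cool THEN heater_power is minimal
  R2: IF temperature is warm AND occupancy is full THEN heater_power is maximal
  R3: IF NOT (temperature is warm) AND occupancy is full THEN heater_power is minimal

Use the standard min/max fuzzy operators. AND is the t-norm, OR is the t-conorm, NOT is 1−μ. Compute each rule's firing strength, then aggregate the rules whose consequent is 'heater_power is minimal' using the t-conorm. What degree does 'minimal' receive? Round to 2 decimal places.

R1: full=0.68, cool=0.56; AND[min(a, b)] → w = 0.56
R2: warm=0.39, full=0.68; AND[min(a, b)] → w = 0.39
R3: ¬warm=1−0.39=0.61, full=0.68; AND[min(a, b)] → w = 0.61
Rules with consequent 'minimal': {R1, R3} → strengths 0.56, 0.61
Aggregate via t-conorm [max(a, b)]: 0.61

0.61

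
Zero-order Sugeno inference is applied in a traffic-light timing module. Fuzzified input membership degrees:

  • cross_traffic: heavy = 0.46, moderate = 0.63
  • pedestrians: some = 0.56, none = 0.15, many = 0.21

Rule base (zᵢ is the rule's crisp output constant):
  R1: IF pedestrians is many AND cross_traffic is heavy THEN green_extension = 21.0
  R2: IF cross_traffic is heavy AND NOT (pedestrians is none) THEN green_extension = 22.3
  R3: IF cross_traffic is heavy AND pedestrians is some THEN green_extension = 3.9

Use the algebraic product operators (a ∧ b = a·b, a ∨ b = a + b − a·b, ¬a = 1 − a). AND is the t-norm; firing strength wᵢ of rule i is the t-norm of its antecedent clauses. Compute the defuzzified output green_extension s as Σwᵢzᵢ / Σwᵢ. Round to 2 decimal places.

R1 (z=21.0): many=0.21, heavy=0.46; AND[a·b] → w = 0.0966
R2 (z=22.3): heavy=0.46, ¬none=1−0.15=0.85; AND[a·b] → w = 0.3910
R3 (z=3.9): heavy=0.46, some=0.56; AND[a·b] → w = 0.2576
Weighted average = (0.0966·21.0 + 0.3910·22.3 + 0.2576·3.9) / (0.0966 + 0.3910 + 0.2576)
  = 11.7525 / 0.7452 = 15.77

15.77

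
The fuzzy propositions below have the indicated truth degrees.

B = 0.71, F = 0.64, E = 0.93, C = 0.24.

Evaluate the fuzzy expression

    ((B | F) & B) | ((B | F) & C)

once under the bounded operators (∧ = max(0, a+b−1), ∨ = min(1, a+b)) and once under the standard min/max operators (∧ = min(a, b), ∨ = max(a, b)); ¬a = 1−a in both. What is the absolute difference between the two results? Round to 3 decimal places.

Under bounded:
  B | F = min(1, a+b) on (0.71, 0.64) = 1.00
  (B | F) & B = max(0, a+b−1) on (1.00, 0.71) = 0.71
  B | F = min(1, a+b) on (0.71, 0.64) = 1.00
  (B | F) & C = max(0, a+b−1) on (1.00, 0.24) = 0.24
  ((B | F) & B) | ((B | F) & C) = min(1, a+b) on (0.71, 0.24) = 0.95
  → value = 0.9500
Under standard min/max:
  B | F = max(a, b) on (0.71, 0.64) = 0.71
  (B | F) & B = min(a, b) on (0.71, 0.71) = 0.71
  B | F = max(a, b) on (0.71, 0.64) = 0.71
  (B | F) & C = min(a, b) on (0.71, 0.24) = 0.24
  ((B | F) & B) | ((B | F) & C) = max(a, b) on (0.71, 0.24) = 0.71
  → value = 0.7100
|0.9500 − 0.7100| = 0.240

0.240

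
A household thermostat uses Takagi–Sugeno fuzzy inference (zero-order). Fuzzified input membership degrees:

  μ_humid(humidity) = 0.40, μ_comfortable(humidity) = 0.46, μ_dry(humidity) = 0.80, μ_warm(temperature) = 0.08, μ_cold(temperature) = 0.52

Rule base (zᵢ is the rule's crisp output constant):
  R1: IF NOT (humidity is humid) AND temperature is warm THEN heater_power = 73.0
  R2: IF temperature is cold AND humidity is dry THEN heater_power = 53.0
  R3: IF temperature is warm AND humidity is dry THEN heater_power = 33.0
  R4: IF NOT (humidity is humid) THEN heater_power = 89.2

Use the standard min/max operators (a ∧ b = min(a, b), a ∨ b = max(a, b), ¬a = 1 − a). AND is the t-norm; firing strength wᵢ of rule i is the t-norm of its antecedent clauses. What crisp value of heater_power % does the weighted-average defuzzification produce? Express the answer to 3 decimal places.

R1 (z=73.0): ¬humid=1−0.40=0.60, warm=0.08; AND[min(a, b)] → w = 0.08
R2 (z=53.0): cold=0.52, dry=0.80; AND[min(a, b)] → w = 0.52
R3 (z=33.0): warm=0.08, dry=0.80; AND[min(a, b)] → w = 0.08
R4 (z=89.2): ¬humid=1−0.40=0.60 → w = 0.60
Weighted average = (0.08·73.0 + 0.52·53.0 + 0.08·33.0 + 0.60·89.2) / (0.08 + 0.52 + 0.08 + 0.60)
  = 89.5600 / 1.2800 = 69.969

69.969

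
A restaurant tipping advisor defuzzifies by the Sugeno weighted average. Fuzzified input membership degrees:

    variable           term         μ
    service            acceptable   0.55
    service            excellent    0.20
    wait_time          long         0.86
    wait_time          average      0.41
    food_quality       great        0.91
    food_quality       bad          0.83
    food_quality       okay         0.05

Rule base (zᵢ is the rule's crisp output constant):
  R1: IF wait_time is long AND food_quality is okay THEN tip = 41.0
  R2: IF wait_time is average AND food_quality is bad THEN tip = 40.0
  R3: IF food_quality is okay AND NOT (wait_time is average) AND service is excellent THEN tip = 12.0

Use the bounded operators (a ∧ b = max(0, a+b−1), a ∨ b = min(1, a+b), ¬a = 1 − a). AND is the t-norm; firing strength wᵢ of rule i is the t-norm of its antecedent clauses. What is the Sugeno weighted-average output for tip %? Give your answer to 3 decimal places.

40.000

R1 (z=41.0): long=0.86, okay=0.05; AND[max(0, a+b−1)] → w = 0.00
R2 (z=40.0): average=0.41, bad=0.83; AND[max(0, a+b−1)] → w = 0.24
R3 (z=12.0): okay=0.05, ¬average=1−0.41=0.59, excellent=0.20; AND[max(0, a+b−1)] → w = 0.00
Weighted average = (0.00·41.0 + 0.24·40.0 + 0.00·12.0) / (0.00 + 0.24 + 0.00)
  = 9.6000 / 0.2400 = 40.000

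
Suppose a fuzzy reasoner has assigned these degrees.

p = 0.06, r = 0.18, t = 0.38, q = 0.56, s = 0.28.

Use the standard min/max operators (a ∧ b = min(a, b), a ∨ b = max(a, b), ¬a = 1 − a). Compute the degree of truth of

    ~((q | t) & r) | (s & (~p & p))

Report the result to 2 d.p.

q | t = max(a, b) on (0.56, 0.38) = 0.56
(q | t) & r = min(a, b) on (0.56, 0.18) = 0.18
~((q | t) & r) = 1 − 0.18 = 0.82
~p = 1 − 0.06 = 0.94
~p & p = min(a, b) on (0.94, 0.06) = 0.06
s & (~p & p) = min(a, b) on (0.28, 0.06) = 0.06
~((q | t) & r) | (s & (~p & p)) = max(a, b) on (0.82, 0.06) = 0.82

0.82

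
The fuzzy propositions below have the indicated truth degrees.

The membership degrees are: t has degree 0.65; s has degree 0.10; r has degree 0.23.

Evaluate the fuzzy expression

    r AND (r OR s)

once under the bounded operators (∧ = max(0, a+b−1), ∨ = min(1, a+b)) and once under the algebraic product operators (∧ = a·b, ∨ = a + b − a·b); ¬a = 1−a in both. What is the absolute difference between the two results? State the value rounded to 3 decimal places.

Under bounded:
  r OR s = min(1, a+b) on (0.23, 0.10) = 0.33
  r AND (r OR s) = max(0, a+b−1) on (0.23, 0.33) = 0.00
  → value = 0.0000
Under algebraic product:
  r OR s = a + b − a·b on (0.2300, 0.1000) = 0.3070
  r AND (r OR s) = a·b on (0.2300, 0.3070) = 0.0706
  → value = 0.0706
|0.0000 − 0.0706| = 0.071

0.071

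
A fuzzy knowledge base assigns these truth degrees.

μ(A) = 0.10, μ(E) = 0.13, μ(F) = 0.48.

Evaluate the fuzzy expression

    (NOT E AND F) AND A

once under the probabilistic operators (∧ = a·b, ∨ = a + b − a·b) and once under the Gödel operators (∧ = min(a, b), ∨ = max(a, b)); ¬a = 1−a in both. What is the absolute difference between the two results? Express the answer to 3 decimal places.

0.058

Under probabilistic:
  NOT E = 1 − 0.1300 = 0.8700
  NOT E AND F = a·b on (0.8700, 0.4800) = 0.4176
  (NOT E AND F) AND A = a·b on (0.4176, 0.1000) = 0.0418
  → value = 0.0418
Under Gödel:
  NOT E = 1 − 0.13 = 0.87
  NOT E AND F = min(a, b) on (0.87, 0.48) = 0.48
  (NOT E AND F) AND A = min(a, b) on (0.48, 0.10) = 0.10
  → value = 0.1000
|0.0418 − 0.1000| = 0.058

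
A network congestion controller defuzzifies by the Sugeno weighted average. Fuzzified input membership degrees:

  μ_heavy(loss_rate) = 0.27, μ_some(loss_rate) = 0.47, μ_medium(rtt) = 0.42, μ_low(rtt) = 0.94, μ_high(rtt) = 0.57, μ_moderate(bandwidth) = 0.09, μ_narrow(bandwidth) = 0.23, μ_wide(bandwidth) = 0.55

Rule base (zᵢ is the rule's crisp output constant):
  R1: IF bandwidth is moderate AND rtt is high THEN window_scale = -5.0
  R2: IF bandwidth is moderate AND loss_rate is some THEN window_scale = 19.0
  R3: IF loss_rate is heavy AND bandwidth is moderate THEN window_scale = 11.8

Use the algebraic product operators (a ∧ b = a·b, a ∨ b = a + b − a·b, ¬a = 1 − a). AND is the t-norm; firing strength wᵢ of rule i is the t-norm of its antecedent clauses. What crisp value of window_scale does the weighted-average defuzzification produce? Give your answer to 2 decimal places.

7.07

R1 (z=-5.0): moderate=0.09, high=0.57; AND[a·b] → w = 0.0513
R2 (z=19.0): moderate=0.09, some=0.47; AND[a·b] → w = 0.0423
R3 (z=11.8): heavy=0.27, moderate=0.09; AND[a·b] → w = 0.0243
Weighted average = (0.0513·-5.0 + 0.0423·19.0 + 0.0243·11.8) / (0.0513 + 0.0423 + 0.0243)
  = 0.8339 / 0.1179 = 7.07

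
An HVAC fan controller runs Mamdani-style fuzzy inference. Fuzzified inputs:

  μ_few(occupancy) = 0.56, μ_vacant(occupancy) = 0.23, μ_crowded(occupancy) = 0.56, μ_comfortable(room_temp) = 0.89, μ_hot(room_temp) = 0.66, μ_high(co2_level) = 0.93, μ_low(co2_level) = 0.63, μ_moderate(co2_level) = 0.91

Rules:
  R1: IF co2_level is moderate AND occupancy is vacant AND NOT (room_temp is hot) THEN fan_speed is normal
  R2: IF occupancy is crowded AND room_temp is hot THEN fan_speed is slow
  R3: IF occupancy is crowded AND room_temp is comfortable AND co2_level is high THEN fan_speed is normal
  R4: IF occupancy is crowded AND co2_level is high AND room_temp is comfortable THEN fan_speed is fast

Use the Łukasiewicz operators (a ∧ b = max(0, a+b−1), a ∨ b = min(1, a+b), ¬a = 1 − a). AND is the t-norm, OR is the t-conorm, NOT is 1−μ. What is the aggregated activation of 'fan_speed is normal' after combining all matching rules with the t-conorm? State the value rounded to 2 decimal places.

R1: moderate=0.91, vacant=0.23, ¬hot=1−0.66=0.34; AND[max(0, a+b−1)] → w = 0.00
R2: crowded=0.56, hot=0.66; AND[max(0, a+b−1)] → w = 0.22
R3: crowded=0.56, comfortable=0.89, high=0.93; AND[max(0, a+b−1)] → w = 0.38
R4: crowded=0.56, high=0.93, comfortable=0.89; AND[max(0, a+b−1)] → w = 0.38
Rules with consequent 'normal': {R1, R3} → strengths 0.00, 0.38
Aggregate via t-conorm [min(1, a+b)]: 0.38

0.38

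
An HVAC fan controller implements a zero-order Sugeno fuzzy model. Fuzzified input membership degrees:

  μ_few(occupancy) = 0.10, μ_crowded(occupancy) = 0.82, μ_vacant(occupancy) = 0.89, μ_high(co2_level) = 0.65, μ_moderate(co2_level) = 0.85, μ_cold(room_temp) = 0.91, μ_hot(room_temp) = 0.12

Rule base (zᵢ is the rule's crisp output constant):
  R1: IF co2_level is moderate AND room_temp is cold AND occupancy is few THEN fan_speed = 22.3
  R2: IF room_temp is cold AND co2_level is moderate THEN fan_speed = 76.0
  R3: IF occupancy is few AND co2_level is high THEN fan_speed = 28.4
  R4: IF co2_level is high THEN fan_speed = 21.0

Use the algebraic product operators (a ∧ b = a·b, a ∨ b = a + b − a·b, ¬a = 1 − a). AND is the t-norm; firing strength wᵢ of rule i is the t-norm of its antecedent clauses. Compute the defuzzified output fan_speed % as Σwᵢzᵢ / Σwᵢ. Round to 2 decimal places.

48.54

R1 (z=22.3): moderate=0.85, cold=0.91, few=0.10; AND[a·b] → w = 0.0774
R2 (z=76.0): cold=0.91, moderate=0.85; AND[a·b] → w = 0.7735
R3 (z=28.4): few=0.10, high=0.65; AND[a·b] → w = 0.0650
R4 (z=21.0): high=0.65 → w = 0.6500
Weighted average = (0.0774·22.3 + 0.7735·76.0 + 0.0650·28.4 + 0.6500·21.0) / (0.0774 + 0.7735 + 0.0650 + 0.6500)
  = 76.0069 / 1.5658 = 48.54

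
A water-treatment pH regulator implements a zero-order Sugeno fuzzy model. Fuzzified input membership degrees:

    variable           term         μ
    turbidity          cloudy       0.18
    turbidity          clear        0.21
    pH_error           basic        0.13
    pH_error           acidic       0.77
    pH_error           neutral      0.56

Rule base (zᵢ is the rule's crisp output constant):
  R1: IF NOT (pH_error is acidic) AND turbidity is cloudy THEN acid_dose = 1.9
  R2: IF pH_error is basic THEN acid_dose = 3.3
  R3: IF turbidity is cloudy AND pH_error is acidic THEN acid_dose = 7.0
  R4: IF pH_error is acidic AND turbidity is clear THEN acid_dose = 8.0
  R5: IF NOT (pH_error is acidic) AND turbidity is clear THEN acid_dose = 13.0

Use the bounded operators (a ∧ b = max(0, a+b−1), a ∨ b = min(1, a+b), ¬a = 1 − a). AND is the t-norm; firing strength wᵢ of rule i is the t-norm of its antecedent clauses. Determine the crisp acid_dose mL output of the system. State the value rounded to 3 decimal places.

R1 (z=1.9): ¬acidic=1−0.77=0.23, cloudy=0.18; AND[max(0, a+b−1)] → w = 0.00
R2 (z=3.3): basic=0.13 → w = 0.13
R3 (z=7.0): cloudy=0.18, acidic=0.77; AND[max(0, a+b−1)] → w = 0.00
R4 (z=8.0): acidic=0.77, clear=0.21; AND[max(0, a+b−1)] → w = 0.00
R5 (z=13.0): ¬acidic=1−0.77=0.23, clear=0.21; AND[max(0, a+b−1)] → w = 0.00
Weighted average = (0.00·1.9 + 0.13·3.3 + 0.00·7.0 + 0.00·8.0 + 0.00·13.0) / (0.00 + 0.13 + 0.00 + 0.00 + 0.00)
  = 0.4290 / 0.1300 = 3.300

3.300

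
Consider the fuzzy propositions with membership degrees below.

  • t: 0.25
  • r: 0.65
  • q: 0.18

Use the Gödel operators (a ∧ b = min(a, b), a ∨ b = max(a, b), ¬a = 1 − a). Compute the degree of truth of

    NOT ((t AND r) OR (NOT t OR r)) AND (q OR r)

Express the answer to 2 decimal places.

t AND r = min(a, b) on (0.25, 0.65) = 0.25
NOT t = 1 − 0.25 = 0.75
NOT t OR r = max(a, b) on (0.75, 0.65) = 0.75
(t AND r) OR (NOT t OR r) = max(a, b) on (0.25, 0.75) = 0.75
NOT ((t AND r) OR (NOT t OR r)) = 1 − 0.75 = 0.25
q OR r = max(a, b) on (0.18, 0.65) = 0.65
NOT ((t AND r) OR (NOT t OR r)) AND (q OR r) = min(a, b) on (0.25, 0.65) = 0.25

0.25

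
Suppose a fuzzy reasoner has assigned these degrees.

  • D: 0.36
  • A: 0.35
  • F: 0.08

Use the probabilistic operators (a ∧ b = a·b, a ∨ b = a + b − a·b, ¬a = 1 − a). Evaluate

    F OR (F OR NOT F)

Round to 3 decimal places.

NOT F = 1 − 0.0800 = 0.9200
F OR NOT F = a + b − a·b on (0.0800, 0.9200) = 0.9264
F OR (F OR NOT F) = a + b − a·b on (0.0800, 0.9264) = 0.9323

0.932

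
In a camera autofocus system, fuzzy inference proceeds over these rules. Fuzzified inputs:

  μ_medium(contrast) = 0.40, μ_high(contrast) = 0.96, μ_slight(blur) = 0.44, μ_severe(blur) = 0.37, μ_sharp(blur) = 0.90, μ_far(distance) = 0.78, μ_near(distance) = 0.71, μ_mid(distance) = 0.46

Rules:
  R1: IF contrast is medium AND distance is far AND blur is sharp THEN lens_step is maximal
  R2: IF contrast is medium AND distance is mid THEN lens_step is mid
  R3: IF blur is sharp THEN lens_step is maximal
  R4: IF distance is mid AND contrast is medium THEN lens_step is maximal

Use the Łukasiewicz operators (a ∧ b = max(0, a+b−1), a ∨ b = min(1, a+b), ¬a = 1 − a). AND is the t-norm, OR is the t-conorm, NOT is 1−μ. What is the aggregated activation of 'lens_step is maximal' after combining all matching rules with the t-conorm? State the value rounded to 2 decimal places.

0.98

R1: medium=0.40, far=0.78, sharp=0.90; AND[max(0, a+b−1)] → w = 0.08
R2: medium=0.40, mid=0.46; AND[max(0, a+b−1)] → w = 0.00
R3: sharp=0.90 → w = 0.90
R4: mid=0.46, medium=0.40; AND[max(0, a+b−1)] → w = 0.00
Rules with consequent 'maximal': {R1, R3, R4} → strengths 0.08, 0.90, 0.00
Aggregate via t-conorm [min(1, a+b)]: 0.98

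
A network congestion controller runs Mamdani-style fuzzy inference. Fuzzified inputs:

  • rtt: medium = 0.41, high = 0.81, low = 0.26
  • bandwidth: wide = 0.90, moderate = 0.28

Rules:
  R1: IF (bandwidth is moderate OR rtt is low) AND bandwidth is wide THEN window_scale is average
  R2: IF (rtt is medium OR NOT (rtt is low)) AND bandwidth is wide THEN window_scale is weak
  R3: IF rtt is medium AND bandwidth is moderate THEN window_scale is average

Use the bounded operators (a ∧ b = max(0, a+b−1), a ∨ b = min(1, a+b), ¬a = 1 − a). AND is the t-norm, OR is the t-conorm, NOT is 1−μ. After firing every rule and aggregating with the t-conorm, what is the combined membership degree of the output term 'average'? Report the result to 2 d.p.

R1: (moderate=0.28 OR low=0.26) = 0.54; AND[max(0, a+b−1)] with wide=0.90 → w = 0.44
R2: (medium=0.41 OR ¬low=1−0.26=0.74) = 1.00; AND[max(0, a+b−1)] with wide=0.90 → w = 0.90
R3: medium=0.41, moderate=0.28; AND[max(0, a+b−1)] → w = 0.00
Rules with consequent 'average': {R1, R3} → strengths 0.44, 0.00
Aggregate via t-conorm [min(1, a+b)]: 0.44

0.44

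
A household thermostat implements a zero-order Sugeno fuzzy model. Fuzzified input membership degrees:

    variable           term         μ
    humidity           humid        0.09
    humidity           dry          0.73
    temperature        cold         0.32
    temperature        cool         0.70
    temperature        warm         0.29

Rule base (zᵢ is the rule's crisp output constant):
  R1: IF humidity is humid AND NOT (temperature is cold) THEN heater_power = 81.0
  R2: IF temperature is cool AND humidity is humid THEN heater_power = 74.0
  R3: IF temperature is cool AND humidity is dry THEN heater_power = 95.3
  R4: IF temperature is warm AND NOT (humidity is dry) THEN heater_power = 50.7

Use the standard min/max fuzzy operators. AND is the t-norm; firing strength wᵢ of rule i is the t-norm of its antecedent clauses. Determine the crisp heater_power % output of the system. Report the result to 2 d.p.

82.04

R1 (z=81.0): humid=0.09, ¬cold=1−0.32=0.68; AND[min(a, b)] → w = 0.09
R2 (z=74.0): cool=0.70, humid=0.09; AND[min(a, b)] → w = 0.09
R3 (z=95.3): cool=0.70, dry=0.73; AND[min(a, b)] → w = 0.70
R4 (z=50.7): warm=0.29, ¬dry=1−0.73=0.27; AND[min(a, b)] → w = 0.27
Weighted average = (0.09·81.0 + 0.09·74.0 + 0.70·95.3 + 0.27·50.7) / (0.09 + 0.09 + 0.70 + 0.27)
  = 94.3490 / 1.1500 = 82.04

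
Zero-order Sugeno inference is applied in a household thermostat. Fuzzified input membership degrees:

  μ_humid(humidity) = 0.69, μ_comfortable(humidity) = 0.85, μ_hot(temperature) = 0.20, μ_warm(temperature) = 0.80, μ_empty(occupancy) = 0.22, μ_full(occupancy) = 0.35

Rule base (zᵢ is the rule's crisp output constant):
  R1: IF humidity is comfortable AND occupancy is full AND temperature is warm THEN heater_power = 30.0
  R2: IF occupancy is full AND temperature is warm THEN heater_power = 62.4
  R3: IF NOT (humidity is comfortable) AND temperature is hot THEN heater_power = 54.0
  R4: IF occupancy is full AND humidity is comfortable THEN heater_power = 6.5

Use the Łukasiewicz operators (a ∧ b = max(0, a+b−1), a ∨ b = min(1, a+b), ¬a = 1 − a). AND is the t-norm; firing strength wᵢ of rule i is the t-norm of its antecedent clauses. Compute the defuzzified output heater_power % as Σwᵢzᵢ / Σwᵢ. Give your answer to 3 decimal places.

30.457

R1 (z=30.0): comfortable=0.85, full=0.35, warm=0.80; AND[max(0, a+b−1)] → w = 0.00
R2 (z=62.4): full=0.35, warm=0.80; AND[max(0, a+b−1)] → w = 0.15
R3 (z=54.0): ¬comfortable=1−0.85=0.15, hot=0.20; AND[max(0, a+b−1)] → w = 0.00
R4 (z=6.5): full=0.35, comfortable=0.85; AND[max(0, a+b−1)] → w = 0.20
Weighted average = (0.00·30.0 + 0.15·62.4 + 0.00·54.0 + 0.20·6.5) / (0.00 + 0.15 + 0.00 + 0.20)
  = 10.6600 / 0.3500 = 30.457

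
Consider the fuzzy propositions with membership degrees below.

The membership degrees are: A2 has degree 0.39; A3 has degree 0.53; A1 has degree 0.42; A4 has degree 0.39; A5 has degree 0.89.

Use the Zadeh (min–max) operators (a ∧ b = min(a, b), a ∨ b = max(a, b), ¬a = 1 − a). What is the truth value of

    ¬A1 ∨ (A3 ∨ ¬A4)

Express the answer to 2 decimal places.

¬A1 = 1 − 0.42 = 0.58
¬A4 = 1 − 0.39 = 0.61
A3 ∨ ¬A4 = max(a, b) on (0.53, 0.61) = 0.61
¬A1 ∨ (A3 ∨ ¬A4) = max(a, b) on (0.58, 0.61) = 0.61

0.61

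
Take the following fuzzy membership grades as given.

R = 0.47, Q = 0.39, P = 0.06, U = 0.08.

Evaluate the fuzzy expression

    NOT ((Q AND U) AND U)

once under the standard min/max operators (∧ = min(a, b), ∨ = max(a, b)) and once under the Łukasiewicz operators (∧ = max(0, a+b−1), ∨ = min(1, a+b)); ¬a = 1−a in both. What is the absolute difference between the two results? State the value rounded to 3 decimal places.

Under standard min/max:
  Q AND U = min(a, b) on (0.39, 0.08) = 0.08
  (Q AND U) AND U = min(a, b) on (0.08, 0.08) = 0.08
  NOT ((Q AND U) AND U) = 1 − 0.08 = 0.92
  → value = 0.9200
Under Łukasiewicz:
  Q AND U = max(0, a+b−1) on (0.39, 0.08) = 0.00
  (Q AND U) AND U = max(0, a+b−1) on (0.00, 0.08) = 0.00
  NOT ((Q AND U) AND U) = 1 − 0.00 = 1.00
  → value = 1.0000
|0.9200 − 1.0000| = 0.080

0.080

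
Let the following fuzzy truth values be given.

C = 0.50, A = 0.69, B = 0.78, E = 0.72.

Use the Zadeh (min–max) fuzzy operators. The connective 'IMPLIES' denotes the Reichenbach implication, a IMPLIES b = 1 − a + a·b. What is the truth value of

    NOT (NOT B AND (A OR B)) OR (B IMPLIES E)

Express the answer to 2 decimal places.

NOT B = 1 − 0.78 = 0.22
A OR B = max(a, b) on (0.69, 0.78) = 0.78
NOT B AND (A OR B) = min(a, b) on (0.22, 0.78) = 0.22
NOT (NOT B AND (A OR B)) = 1 − 0.22 = 0.78
B IMPLIES E  [Reichenbach: 1 − a + a·b] with a=0.78, b=0.72 → 0.78
NOT (NOT B AND (A OR B)) OR (B IMPLIES E) = max(a, b) on (0.78, 0.78) = 0.78

0.78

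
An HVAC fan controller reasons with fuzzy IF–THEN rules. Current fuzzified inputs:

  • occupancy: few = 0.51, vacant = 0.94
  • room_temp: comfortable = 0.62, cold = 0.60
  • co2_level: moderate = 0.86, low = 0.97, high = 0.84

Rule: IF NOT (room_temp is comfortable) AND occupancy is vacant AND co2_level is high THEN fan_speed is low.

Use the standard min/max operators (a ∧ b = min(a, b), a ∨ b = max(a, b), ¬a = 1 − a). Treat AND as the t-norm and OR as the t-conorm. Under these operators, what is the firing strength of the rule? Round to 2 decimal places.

0.38

firing strength: ¬comfortable=1−0.62=0.38, vacant=0.94, high=0.84; AND[min(a, b)] → w = 0.38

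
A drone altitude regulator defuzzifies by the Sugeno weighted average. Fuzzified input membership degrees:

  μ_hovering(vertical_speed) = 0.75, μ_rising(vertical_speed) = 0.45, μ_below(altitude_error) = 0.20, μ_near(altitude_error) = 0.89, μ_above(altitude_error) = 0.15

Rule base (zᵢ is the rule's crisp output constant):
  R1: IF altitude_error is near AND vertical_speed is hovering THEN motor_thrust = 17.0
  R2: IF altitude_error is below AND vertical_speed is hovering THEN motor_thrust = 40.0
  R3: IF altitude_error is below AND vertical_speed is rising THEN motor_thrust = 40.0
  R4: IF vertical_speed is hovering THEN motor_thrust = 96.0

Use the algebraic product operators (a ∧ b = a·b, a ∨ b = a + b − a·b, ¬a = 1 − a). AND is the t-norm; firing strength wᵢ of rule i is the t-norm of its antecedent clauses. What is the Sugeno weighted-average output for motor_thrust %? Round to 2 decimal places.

56.08

R1 (z=17.0): near=0.89, hovering=0.75; AND[a·b] → w = 0.6675
R2 (z=40.0): below=0.20, hovering=0.75; AND[a·b] → w = 0.1500
R3 (z=40.0): below=0.20, rising=0.45; AND[a·b] → w = 0.0900
R4 (z=96.0): hovering=0.75 → w = 0.7500
Weighted average = (0.6675·17.0 + 0.1500·40.0 + 0.0900·40.0 + 0.7500·96.0) / (0.6675 + 0.1500 + 0.0900 + 0.7500)
  = 92.9475 / 1.6575 = 56.08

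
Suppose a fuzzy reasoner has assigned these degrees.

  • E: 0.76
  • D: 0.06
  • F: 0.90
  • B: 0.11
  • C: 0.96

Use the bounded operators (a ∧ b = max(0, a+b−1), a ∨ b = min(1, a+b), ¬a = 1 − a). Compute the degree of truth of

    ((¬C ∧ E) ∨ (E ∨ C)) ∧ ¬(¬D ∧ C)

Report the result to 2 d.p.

0.10

¬C = 1 − 0.96 = 0.04
¬C ∧ E = max(0, a+b−1) on (0.04, 0.76) = 0.00
E ∨ C = min(1, a+b) on (0.76, 0.96) = 1.00
(¬C ∧ E) ∨ (E ∨ C) = min(1, a+b) on (0.00, 1.00) = 1.00
¬D = 1 − 0.06 = 0.94
¬D ∧ C = max(0, a+b−1) on (0.94, 0.96) = 0.90
¬(¬D ∧ C) = 1 − 0.90 = 0.10
((¬C ∧ E) ∨ (E ∨ C)) ∧ ¬(¬D ∧ C) = max(0, a+b−1) on (1.00, 0.10) = 0.10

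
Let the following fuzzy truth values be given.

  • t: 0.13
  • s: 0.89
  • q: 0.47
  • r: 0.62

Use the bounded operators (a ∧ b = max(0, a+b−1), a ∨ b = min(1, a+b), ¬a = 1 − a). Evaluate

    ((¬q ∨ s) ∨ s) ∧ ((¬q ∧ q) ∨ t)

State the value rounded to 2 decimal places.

¬q = 1 − 0.47 = 0.53
¬q ∨ s = min(1, a+b) on (0.53, 0.89) = 1.00
(¬q ∨ s) ∨ s = min(1, a+b) on (1.00, 0.89) = 1.00
¬q = 1 − 0.47 = 0.53
¬q ∧ q = max(0, a+b−1) on (0.53, 0.47) = 0.00
(¬q ∧ q) ∨ t = min(1, a+b) on (0.00, 0.13) = 0.13
((¬q ∨ s) ∨ s) ∧ ((¬q ∧ q) ∨ t) = max(0, a+b−1) on (1.00, 0.13) = 0.13

0.13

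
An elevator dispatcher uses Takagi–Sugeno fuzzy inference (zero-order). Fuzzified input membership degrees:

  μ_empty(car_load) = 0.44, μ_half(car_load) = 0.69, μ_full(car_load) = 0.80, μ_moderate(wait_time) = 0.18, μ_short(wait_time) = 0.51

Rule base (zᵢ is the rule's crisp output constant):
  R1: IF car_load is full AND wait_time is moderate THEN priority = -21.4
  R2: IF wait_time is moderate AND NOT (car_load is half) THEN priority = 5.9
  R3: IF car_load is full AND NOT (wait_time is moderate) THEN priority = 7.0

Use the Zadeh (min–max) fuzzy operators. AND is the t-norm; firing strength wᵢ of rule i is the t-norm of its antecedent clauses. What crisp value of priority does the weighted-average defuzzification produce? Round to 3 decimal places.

2.422

R1 (z=-21.4): full=0.80, moderate=0.18; AND[min(a, b)] → w = 0.18
R2 (z=5.9): moderate=0.18, ¬half=1−0.69=0.31; AND[min(a, b)] → w = 0.18
R3 (z=7.0): full=0.80, ¬moderate=1−0.18=0.82; AND[min(a, b)] → w = 0.80
Weighted average = (0.18·-21.4 + 0.18·5.9 + 0.80·7.0) / (0.18 + 0.18 + 0.80)
  = 2.8100 / 1.1600 = 2.422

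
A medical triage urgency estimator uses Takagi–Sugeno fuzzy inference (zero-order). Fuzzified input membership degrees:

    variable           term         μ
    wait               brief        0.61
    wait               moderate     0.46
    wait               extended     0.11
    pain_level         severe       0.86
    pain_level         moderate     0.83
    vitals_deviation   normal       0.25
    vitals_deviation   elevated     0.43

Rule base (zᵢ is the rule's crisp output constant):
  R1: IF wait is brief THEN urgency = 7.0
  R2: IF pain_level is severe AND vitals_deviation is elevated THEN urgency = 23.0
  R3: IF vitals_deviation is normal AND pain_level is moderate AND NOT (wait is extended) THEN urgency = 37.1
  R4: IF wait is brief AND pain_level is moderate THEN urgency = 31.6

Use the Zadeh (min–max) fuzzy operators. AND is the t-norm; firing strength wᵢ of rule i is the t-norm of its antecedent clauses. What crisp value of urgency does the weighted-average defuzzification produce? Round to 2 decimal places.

22.48

R1 (z=7.0): brief=0.61 → w = 0.61
R2 (z=23.0): severe=0.86, elevated=0.43; AND[min(a, b)] → w = 0.43
R3 (z=37.1): normal=0.25, moderate=0.83, ¬extended=1−0.11=0.89; AND[min(a, b)] → w = 0.25
R4 (z=31.6): brief=0.61, moderate=0.83; AND[min(a, b)] → w = 0.61
Weighted average = (0.61·7.0 + 0.43·23.0 + 0.25·37.1 + 0.61·31.6) / (0.61 + 0.43 + 0.25 + 0.61)
  = 42.7110 / 1.9000 = 22.48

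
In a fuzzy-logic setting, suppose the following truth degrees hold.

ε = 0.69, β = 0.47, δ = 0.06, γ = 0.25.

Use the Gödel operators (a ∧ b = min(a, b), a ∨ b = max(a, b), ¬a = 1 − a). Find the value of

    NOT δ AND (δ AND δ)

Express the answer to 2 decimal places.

0.06

NOT δ = 1 − 0.06 = 0.94
δ AND δ = min(a, b) on (0.06, 0.06) = 0.06
NOT δ AND (δ AND δ) = min(a, b) on (0.94, 0.06) = 0.06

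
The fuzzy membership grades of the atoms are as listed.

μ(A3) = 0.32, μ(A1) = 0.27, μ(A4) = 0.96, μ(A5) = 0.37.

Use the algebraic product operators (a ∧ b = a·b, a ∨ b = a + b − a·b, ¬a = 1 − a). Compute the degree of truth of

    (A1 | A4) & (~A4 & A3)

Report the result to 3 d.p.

A1 | A4 = a + b − a·b on (0.2700, 0.9600) = 0.9708
~A4 = 1 − 0.9600 = 0.0400
~A4 & A3 = a·b on (0.0400, 0.3200) = 0.0128
(A1 | A4) & (~A4 & A3) = a·b on (0.9708, 0.0128) = 0.0124

0.012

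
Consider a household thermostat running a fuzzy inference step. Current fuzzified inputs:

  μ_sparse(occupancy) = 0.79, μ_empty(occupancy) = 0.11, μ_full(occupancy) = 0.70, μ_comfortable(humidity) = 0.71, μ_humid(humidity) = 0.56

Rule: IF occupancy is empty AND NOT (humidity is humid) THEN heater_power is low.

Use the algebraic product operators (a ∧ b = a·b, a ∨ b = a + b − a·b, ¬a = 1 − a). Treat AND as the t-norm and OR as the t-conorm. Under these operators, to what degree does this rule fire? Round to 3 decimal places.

0.048

firing strength: empty=0.11, ¬humid=1−0.56=0.44; AND[a·b] → w = 0.0484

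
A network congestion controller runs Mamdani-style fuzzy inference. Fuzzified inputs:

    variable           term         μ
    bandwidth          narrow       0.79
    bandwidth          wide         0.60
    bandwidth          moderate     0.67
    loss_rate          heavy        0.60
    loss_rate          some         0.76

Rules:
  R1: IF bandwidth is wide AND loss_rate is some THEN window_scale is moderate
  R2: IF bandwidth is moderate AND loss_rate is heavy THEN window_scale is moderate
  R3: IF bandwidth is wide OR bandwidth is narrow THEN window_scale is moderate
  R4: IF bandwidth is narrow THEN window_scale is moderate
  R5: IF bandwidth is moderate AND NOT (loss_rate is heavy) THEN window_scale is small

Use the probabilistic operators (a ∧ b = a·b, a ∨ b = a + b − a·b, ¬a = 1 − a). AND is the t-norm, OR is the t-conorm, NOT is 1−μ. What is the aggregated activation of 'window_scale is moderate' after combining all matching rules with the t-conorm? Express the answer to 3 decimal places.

R1: wide=0.60, some=0.76; AND[a·b] → w = 0.4560
R2: moderate=0.67, heavy=0.60; AND[a·b] → w = 0.4020
R3: wide=0.60, narrow=0.79; OR[a + b − a·b] → w = 0.9160
R4: narrow=0.79 → w = 0.7900
R5: moderate=0.67, ¬heavy=1−0.60=0.40; AND[a·b] → w = 0.2680
Rules with consequent 'moderate': {R1, R2, R3, R4} → strengths 0.4560, 0.4020, 0.9160, 0.7900
Aggregate via t-conorm [a + b − a·b]: 0.9943

0.994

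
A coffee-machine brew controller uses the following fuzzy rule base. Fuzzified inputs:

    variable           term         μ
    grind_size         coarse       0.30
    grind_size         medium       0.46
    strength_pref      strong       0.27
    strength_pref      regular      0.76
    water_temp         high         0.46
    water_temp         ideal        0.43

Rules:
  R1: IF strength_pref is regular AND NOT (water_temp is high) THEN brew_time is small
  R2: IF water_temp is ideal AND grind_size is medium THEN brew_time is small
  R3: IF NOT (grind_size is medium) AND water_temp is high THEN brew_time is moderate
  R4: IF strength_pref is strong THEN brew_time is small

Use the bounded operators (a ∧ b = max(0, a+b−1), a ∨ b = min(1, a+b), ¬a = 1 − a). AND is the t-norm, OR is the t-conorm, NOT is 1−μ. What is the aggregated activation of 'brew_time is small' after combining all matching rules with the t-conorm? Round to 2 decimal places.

0.57

R1: regular=0.76, ¬high=1−0.46=0.54; AND[max(0, a+b−1)] → w = 0.30
R2: ideal=0.43, medium=0.46; AND[max(0, a+b−1)] → w = 0.00
R3: ¬medium=1−0.46=0.54, high=0.46; AND[max(0, a+b−1)] → w = 0.00
R4: strong=0.27 → w = 0.27
Rules with consequent 'small': {R1, R2, R4} → strengths 0.30, 0.00, 0.27
Aggregate via t-conorm [min(1, a+b)]: 0.57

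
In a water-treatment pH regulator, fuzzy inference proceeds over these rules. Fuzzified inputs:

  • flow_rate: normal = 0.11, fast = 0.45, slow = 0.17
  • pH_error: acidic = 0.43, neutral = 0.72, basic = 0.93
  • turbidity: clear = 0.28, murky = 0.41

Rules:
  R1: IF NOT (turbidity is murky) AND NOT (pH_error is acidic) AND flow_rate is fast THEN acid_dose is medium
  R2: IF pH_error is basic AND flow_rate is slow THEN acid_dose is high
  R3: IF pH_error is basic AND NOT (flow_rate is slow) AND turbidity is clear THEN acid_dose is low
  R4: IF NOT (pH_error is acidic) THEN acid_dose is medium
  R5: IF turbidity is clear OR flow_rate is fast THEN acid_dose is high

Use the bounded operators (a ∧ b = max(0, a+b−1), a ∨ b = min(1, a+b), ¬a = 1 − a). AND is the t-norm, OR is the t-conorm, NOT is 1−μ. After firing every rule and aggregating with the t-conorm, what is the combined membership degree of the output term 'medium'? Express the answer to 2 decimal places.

R1: ¬murky=1−0.41=0.59, ¬acidic=1−0.43=0.57, fast=0.45; AND[max(0, a+b−1)] → w = 0.00
R2: basic=0.93, slow=0.17; AND[max(0, a+b−1)] → w = 0.10
R3: basic=0.93, ¬slow=1−0.17=0.83, clear=0.28; AND[max(0, a+b−1)] → w = 0.04
R4: ¬acidic=1−0.43=0.57 → w = 0.57
R5: clear=0.28, fast=0.45; OR[min(1, a+b)] → w = 0.73
Rules with consequent 'medium': {R1, R4} → strengths 0.00, 0.57
Aggregate via t-conorm [min(1, a+b)]: 0.57

0.57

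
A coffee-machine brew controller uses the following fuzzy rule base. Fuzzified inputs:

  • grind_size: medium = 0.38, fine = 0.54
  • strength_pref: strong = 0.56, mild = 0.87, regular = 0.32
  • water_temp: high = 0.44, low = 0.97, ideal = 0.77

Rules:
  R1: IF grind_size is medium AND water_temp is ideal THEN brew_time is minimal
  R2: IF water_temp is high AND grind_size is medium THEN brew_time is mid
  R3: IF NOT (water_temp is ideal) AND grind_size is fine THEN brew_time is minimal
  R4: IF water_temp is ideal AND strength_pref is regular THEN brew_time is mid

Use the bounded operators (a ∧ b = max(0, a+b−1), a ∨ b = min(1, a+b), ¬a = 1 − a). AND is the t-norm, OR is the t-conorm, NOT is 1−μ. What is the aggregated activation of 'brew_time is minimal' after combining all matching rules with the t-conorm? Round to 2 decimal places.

0.15

R1: medium=0.38, ideal=0.77; AND[max(0, a+b−1)] → w = 0.15
R2: high=0.44, medium=0.38; AND[max(0, a+b−1)] → w = 0.00
R3: ¬ideal=1−0.77=0.23, fine=0.54; AND[max(0, a+b−1)] → w = 0.00
R4: ideal=0.77, regular=0.32; AND[max(0, a+b−1)] → w = 0.09
Rules with consequent 'minimal': {R1, R3} → strengths 0.15, 0.00
Aggregate via t-conorm [min(1, a+b)]: 0.15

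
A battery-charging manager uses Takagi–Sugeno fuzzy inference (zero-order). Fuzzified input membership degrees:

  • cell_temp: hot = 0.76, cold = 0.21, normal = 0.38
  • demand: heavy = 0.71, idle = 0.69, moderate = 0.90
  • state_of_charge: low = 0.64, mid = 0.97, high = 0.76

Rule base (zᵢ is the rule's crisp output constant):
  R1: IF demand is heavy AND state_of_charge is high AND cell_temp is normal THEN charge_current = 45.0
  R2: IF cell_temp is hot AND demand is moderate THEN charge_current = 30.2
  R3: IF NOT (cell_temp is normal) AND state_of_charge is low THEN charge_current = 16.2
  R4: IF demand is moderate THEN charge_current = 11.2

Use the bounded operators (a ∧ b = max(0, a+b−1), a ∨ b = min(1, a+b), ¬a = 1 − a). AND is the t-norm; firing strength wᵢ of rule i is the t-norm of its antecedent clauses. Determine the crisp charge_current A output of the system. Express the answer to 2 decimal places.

R1 (z=45.0): heavy=0.71, high=0.76, normal=0.38; AND[max(0, a+b−1)] → w = 0.00
R2 (z=30.2): hot=0.76, moderate=0.90; AND[max(0, a+b−1)] → w = 0.66
R3 (z=16.2): ¬normal=1−0.38=0.62, low=0.64; AND[max(0, a+b−1)] → w = 0.26
R4 (z=11.2): moderate=0.90 → w = 0.90
Weighted average = (0.00·45.0 + 0.66·30.2 + 0.26·16.2 + 0.90·11.2) / (0.00 + 0.66 + 0.26 + 0.90)
  = 34.2240 / 1.8200 = 18.80

18.80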